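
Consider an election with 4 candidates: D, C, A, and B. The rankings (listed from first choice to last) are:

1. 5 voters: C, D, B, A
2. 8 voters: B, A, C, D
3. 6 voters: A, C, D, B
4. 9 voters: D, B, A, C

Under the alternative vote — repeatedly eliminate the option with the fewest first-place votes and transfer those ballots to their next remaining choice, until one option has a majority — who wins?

D

Round 1: D 9, C 5, A 6, B 8. Eliminate C.
Round 2: D 14, A 6, B 8. Eliminate A.
Round 3: D 20, B 8. D has a majority.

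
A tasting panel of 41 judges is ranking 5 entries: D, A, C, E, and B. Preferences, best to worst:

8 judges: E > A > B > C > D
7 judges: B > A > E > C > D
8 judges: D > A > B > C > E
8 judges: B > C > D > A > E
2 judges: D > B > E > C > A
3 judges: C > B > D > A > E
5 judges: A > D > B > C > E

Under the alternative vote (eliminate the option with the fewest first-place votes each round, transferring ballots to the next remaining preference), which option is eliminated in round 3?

E

Round 1: D 10, A 5, C 3, E 8, B 15. Eliminate C.
Round 2: D 10, A 5, E 8, B 18. Eliminate A.
Round 3: D 15, E 8, B 18. Eliminate E.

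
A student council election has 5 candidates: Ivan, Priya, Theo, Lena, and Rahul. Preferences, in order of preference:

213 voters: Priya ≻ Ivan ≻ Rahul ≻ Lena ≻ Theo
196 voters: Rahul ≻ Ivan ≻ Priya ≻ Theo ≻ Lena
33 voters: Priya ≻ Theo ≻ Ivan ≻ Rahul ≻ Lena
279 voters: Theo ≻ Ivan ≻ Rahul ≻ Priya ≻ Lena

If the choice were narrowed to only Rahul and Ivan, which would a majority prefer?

Voters preferring Rahul to Ivan: 196; preferring Ivan to Rahul: 525.
Ivan wins the head-to-head.

Ivan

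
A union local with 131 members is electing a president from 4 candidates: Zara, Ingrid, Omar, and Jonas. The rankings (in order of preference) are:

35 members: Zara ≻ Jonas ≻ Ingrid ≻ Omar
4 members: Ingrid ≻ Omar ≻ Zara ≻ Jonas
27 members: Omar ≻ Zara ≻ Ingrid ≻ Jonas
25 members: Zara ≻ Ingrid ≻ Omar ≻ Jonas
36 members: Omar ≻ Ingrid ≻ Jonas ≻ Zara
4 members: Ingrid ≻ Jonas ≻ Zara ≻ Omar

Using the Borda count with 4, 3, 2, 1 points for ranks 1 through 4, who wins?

Zara: 35·4 + 4·2 + 27·3 + 25·4 + 36·1 + 4·2 = 373
Ingrid: 35·2 + 4·4 + 27·2 + 25·3 + 36·3 + 4·4 = 339
Omar: 35·1 + 4·3 + 27·4 + 25·2 + 36·4 + 4·1 = 353
Jonas: 35·3 + 4·1 + 27·1 + 25·1 + 36·2 + 4·3 = 245
Zara has the highest Borda score (373).

Zara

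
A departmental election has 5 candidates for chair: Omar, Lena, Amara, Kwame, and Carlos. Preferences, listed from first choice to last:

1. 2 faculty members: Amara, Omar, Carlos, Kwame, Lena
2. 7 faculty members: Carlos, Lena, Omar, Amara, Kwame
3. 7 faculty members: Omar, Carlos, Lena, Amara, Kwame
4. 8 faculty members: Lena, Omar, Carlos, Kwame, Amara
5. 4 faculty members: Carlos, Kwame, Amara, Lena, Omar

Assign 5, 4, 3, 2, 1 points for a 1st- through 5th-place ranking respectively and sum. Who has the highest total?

Carlos

Omar: 2·4 + 7·3 + 7·5 + 8·4 + 4·1 = 100
Lena: 2·1 + 7·4 + 7·3 + 8·5 + 4·2 = 99
Amara: 2·5 + 7·2 + 7·2 + 8·1 + 4·3 = 58
Kwame: 2·2 + 7·1 + 7·1 + 8·2 + 4·4 = 50
Carlos: 2·3 + 7·5 + 7·4 + 8·3 + 4·5 = 113
Carlos has the highest Borda score (113).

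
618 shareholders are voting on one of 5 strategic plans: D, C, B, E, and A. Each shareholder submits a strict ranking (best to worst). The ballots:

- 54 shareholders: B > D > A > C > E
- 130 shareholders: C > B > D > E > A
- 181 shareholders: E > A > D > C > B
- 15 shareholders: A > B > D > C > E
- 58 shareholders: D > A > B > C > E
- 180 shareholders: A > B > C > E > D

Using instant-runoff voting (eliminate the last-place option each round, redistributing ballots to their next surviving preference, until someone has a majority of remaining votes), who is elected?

E

Round 1: D 58, C 130, B 54, E 181, A 195. Eliminate B.
Round 2: D 112, C 130, E 181, A 195. Eliminate D.
Round 3: C 130, E 181, A 307. Eliminate C.
Round 4: E 311, A 307. E has a majority.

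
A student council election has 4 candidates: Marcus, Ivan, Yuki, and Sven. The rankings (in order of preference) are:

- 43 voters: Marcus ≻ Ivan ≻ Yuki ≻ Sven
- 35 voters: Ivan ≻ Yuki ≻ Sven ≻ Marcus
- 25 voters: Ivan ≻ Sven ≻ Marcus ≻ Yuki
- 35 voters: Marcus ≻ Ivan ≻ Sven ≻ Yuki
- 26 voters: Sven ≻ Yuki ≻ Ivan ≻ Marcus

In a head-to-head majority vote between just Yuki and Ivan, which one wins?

Ivan

Voters preferring Yuki to Ivan: 26; preferring Ivan to Yuki: 138.
Ivan wins the head-to-head.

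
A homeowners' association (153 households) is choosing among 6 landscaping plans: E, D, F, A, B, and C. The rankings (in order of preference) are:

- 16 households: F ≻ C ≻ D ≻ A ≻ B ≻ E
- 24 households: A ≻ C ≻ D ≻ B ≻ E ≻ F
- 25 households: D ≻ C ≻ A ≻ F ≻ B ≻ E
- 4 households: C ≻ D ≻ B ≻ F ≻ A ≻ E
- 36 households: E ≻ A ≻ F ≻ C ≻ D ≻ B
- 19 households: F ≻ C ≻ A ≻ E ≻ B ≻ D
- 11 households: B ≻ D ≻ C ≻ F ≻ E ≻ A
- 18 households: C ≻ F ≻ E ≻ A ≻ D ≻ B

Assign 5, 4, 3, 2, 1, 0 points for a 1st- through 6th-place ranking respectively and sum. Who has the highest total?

E: 16·0 + 24·1 + 25·0 + 4·0 + 36·5 + 19·2 + 11·1 + 18·3 = 307
D: 16·3 + 24·3 + 25·5 + 4·4 + 36·1 + 19·0 + 11·4 + 18·1 = 359
F: 16·5 + 24·0 + 25·2 + 4·2 + 36·3 + 19·5 + 11·2 + 18·4 = 435
A: 16·2 + 24·5 + 25·3 + 4·1 + 36·4 + 19·3 + 11·0 + 18·2 = 468
B: 16·1 + 24·2 + 25·1 + 4·3 + 36·0 + 19·1 + 11·5 + 18·0 = 175
C: 16·4 + 24·4 + 25·4 + 4·5 + 36·2 + 19·4 + 11·3 + 18·5 = 551
C has the highest Borda score (551).

C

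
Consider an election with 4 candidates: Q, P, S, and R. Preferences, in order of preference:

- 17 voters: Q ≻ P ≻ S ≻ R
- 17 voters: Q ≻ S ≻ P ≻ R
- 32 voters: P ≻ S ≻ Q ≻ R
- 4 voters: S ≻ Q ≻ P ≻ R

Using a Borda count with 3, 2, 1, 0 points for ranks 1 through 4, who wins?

Q: 17·3 + 17·3 + 32·1 + 4·2 = 142
P: 17·2 + 17·1 + 32·3 + 4·1 = 151
S: 17·1 + 17·2 + 32·2 + 4·3 = 127
R: 17·0 + 17·0 + 32·0 + 4·0 = 0
P has the highest Borda score (151).

P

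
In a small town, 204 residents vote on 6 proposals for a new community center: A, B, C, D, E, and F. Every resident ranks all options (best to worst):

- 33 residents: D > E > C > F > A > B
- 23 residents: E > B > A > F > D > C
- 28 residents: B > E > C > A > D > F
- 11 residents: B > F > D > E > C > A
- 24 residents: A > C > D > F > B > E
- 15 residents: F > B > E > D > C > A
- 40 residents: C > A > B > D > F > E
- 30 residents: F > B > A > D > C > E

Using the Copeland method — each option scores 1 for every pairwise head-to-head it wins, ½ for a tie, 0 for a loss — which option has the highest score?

B

A: beats D and F; loses to B, C, and E → score 2.
B: beats A, C, D, and E; ties F → score 4.5.
C: beats A and F; loses to B, D, and E → score 2.
D: beats C, E, and F; loses to A and B → score 3.
E: beats A and C; loses to B, D, and F → score 2.
F: beats E; ties B; loses to A, C, and D → score 1.5.
B has the best pairwise record.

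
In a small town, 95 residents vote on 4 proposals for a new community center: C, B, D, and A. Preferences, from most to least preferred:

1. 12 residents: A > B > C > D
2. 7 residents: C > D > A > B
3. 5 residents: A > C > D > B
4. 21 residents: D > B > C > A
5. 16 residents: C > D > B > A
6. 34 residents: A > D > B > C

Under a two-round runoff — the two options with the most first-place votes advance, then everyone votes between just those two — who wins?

A

Round 1 first-place votes: C 23, B 0, D 21, A 51.
A and C advance.
Runoff: A is preferred to C by 51 voters; C by 44.
A wins the runoff.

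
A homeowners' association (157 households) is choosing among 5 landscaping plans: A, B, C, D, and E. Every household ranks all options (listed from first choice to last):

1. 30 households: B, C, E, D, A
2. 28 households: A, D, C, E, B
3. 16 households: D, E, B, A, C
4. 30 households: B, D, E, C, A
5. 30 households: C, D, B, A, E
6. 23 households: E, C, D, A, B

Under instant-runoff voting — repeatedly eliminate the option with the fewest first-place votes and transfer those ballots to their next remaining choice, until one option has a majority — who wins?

C

Round 1: A 28, B 60, C 30, D 16, E 23. Eliminate D.
Round 2: A 28, B 60, C 30, E 39. Eliminate A.
Round 3: B 60, C 58, E 39. Eliminate E.
Round 4: B 76, C 81. C has a majority.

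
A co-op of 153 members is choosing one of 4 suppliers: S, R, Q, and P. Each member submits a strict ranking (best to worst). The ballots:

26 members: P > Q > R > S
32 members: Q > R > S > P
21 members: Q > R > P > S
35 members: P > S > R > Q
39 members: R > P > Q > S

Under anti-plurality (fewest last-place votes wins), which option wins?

R

Last-place votes: S 86, R 0, Q 35, P 32.
R is ranked last by the fewest voters, so R wins.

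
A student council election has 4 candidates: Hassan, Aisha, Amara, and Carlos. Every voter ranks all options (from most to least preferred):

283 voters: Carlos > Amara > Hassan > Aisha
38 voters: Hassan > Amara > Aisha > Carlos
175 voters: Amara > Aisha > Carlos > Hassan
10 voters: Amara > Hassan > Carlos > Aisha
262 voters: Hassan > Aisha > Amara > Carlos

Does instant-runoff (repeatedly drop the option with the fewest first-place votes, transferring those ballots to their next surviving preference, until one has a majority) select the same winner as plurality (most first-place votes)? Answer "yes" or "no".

no

Instant-runoff — R1 Hassan 300, Aisha 0, Amara 185, Carlos 283 (Aisha out); R2 Hassan 300, Amara 185, Carlos 283 (Amara out); R3 Hassan 310, Carlos 458 (Carlos winner). Winner: Carlos.
Plurality — first-place votes: Hassan 300, Aisha 0, Amara 185, Carlos 283. Winner: Hassan.
The two methods disagree.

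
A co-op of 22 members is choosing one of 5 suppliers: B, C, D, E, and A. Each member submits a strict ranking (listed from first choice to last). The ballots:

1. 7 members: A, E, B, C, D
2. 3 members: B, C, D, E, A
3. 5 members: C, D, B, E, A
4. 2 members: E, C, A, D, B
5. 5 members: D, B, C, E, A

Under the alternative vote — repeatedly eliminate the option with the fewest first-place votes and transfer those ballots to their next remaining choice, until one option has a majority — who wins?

Round 1: B 3, C 5, D 5, E 2, A 7. Eliminate E.
Round 2: B 3, C 7, D 5, A 7. Eliminate B.
Round 3: C 10, D 5, A 7. Eliminate D.
Round 4: C 15, A 7. C has a majority.

C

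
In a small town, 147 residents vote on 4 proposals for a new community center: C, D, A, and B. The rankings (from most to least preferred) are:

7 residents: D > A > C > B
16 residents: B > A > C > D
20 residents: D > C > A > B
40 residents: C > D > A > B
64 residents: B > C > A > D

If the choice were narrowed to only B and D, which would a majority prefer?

Voters preferring B to D: 80; preferring D to B: 67.
B wins the head-to-head.

B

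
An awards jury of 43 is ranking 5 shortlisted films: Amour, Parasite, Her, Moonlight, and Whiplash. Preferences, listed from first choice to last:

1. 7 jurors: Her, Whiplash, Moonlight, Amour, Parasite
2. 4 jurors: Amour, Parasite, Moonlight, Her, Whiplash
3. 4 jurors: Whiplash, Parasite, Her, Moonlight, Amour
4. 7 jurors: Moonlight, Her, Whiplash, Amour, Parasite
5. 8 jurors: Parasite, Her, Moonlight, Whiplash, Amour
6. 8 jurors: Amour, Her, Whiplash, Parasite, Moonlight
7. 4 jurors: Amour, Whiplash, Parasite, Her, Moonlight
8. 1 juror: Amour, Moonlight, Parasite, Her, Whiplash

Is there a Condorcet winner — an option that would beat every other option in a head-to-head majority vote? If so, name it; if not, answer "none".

Her vs Amour: 26–17 for Her.
Her vs Parasite: 22–21 for Her.
Her vs Moonlight: 31–12 for Her.
Her vs Whiplash: 35–8 for Her.
Her beats every other option head-to-head.

Her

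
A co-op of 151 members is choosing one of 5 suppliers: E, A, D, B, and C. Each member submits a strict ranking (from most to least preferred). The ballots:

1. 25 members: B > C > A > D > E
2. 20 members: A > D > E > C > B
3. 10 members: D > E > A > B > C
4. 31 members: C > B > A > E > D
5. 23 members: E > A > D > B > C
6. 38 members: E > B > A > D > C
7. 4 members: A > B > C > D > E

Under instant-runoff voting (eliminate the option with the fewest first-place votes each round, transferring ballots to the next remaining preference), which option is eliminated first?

Round 1: E 61, A 24, D 10, B 25, C 31. Eliminate D.

D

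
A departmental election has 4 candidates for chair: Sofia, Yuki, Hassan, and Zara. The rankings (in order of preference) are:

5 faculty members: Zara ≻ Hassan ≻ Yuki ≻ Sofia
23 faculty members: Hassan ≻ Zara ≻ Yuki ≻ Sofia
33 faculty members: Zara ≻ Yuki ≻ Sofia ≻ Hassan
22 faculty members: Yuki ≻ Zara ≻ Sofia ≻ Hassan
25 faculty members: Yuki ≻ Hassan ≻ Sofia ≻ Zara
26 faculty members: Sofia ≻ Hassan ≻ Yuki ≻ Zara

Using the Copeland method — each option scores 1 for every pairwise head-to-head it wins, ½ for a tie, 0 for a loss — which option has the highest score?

Yuki

Sofia: beats Hassan; loses to Yuki and Zara → score 1.
Yuki: beats Sofia, Hassan, and Zara → score 3.
Hassan: beats Zara; loses to Sofia and Yuki → score 1.
Zara: beats Sofia; loses to Yuki and Hassan → score 1.
Yuki has the best pairwise record.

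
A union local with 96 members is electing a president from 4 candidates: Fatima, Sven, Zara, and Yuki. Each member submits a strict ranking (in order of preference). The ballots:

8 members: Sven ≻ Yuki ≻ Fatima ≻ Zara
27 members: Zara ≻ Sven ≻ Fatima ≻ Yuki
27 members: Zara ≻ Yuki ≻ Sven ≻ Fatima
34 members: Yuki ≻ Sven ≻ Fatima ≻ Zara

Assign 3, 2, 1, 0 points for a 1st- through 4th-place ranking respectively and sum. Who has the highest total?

Sven

Fatima: 8·1 + 27·1 + 27·0 + 34·1 = 69
Sven: 8·3 + 27·2 + 27·1 + 34·2 = 173
Zara: 8·0 + 27·3 + 27·3 + 34·0 = 162
Yuki: 8·2 + 27·0 + 27·2 + 34·3 = 172
Sven has the highest Borda score (173).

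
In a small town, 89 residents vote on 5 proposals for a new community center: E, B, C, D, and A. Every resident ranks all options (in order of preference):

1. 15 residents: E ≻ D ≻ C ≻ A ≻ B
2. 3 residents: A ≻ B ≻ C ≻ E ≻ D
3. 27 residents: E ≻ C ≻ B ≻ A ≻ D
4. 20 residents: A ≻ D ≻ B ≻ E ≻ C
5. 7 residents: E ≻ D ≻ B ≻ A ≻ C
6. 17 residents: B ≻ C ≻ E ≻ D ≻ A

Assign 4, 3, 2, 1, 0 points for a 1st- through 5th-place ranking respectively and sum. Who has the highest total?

E

E: 15·4 + 3·1 + 27·4 + 20·1 + 7·4 + 17·2 = 253
B: 15·0 + 3·3 + 27·2 + 20·2 + 7·2 + 17·4 = 185
C: 15·2 + 3·2 + 27·3 + 20·0 + 7·0 + 17·3 = 168
D: 15·3 + 3·0 + 27·0 + 20·3 + 7·3 + 17·1 = 143
A: 15·1 + 3·4 + 27·1 + 20·4 + 7·1 + 17·0 = 141
E has the highest Borda score (253).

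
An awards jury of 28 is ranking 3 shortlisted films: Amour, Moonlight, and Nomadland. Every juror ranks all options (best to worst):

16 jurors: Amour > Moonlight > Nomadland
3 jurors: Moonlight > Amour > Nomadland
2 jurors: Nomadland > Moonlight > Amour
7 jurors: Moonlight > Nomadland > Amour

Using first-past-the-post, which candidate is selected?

Amour

First-place votes: Amour 16, Moonlight 10, Nomadland 2.
Amour has the most first-place votes.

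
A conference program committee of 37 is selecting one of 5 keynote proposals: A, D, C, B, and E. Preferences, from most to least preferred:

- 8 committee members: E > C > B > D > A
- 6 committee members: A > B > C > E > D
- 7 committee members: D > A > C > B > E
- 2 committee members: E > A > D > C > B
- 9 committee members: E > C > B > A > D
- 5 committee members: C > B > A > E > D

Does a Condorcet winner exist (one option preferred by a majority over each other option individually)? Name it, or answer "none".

E

E vs A: 19–18 for E.
E vs D: 30–7 for E.
E vs C: 19–18 for E.
E vs B: 19–18 for E.
E beats every other option head-to-head.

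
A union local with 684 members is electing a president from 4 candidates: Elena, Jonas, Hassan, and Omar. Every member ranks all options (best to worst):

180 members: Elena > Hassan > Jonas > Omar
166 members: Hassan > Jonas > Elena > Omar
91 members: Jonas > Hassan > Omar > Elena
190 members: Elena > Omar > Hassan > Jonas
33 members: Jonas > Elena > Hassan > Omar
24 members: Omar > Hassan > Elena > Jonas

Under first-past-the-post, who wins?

Elena

First-place votes: Elena 370, Jonas 124, Hassan 166, Omar 24.
Elena has the most first-place votes.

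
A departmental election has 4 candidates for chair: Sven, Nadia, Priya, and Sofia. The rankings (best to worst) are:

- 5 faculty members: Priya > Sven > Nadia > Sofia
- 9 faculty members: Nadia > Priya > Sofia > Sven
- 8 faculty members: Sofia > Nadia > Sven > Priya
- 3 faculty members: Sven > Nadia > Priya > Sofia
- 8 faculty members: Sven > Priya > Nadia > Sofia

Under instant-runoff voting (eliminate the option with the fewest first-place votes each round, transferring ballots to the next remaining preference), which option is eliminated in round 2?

Round 1: Sven 11, Nadia 9, Priya 5, Sofia 8. Eliminate Priya.
Round 2: Sven 16, Nadia 9, Sofia 8. Eliminate Sofia.

Sofia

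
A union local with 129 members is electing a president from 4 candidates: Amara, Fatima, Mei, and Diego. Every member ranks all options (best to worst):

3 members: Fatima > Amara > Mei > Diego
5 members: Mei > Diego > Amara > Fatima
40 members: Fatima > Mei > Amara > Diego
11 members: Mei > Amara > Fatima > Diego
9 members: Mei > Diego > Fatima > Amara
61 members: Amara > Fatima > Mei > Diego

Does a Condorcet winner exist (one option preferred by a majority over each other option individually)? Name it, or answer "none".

Checking pairwise contests:
Mei beats Amara 65–64.
Amara beats Fatima 77–52.
Fatima beats Mei 104–25.
Amara beats Diego 115–14.
Every option loses at least one head-to-head, so there is no Condorcet winner.

none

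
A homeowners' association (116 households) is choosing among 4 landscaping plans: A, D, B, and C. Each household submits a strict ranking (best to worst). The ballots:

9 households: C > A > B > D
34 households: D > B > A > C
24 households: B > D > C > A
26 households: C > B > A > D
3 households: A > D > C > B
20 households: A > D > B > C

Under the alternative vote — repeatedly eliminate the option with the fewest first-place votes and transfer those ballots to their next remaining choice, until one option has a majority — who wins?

Round 1: A 23, D 34, B 24, C 35. Eliminate A.
Round 2: D 57, B 24, C 35. Eliminate B.
Round 3: D 81, C 35. D has a majority.

D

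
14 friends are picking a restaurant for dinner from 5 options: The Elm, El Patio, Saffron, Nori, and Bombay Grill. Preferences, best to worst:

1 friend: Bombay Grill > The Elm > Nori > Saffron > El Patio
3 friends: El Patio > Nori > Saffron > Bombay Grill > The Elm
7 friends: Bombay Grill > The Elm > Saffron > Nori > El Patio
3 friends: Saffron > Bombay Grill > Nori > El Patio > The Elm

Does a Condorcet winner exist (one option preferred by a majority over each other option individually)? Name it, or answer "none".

Bombay Grill vs The Elm: 14–0 for Bombay Grill.
Bombay Grill vs El Patio: 11–3 for Bombay Grill.
Bombay Grill vs Saffron: 8–6 for Bombay Grill.
Bombay Grill vs Nori: 11–3 for Bombay Grill.
Bombay Grill beats every other option head-to-head.

Bombay Grill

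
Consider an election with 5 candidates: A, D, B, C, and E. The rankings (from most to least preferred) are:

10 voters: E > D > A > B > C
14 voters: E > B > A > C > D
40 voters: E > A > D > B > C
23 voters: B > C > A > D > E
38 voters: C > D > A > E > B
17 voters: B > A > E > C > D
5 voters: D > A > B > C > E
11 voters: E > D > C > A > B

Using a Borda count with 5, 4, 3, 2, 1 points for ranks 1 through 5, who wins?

A: 10·3 + 14·3 + 40·4 + 23·3 + 38·3 + 17·4 + 5·4 + 11·2 = 525
D: 10·4 + 14·1 + 40·3 + 23·2 + 38·4 + 17·1 + 5·5 + 11·4 = 458
B: 10·2 + 14·4 + 40·2 + 23·5 + 38·1 + 17·5 + 5·3 + 11·1 = 420
C: 10·1 + 14·2 + 40·1 + 23·4 + 38·5 + 17·2 + 5·2 + 11·3 = 437
E: 10·5 + 14·5 + 40·5 + 23·1 + 38·2 + 17·3 + 5·1 + 11·5 = 530
E has the highest Borda score (530).

E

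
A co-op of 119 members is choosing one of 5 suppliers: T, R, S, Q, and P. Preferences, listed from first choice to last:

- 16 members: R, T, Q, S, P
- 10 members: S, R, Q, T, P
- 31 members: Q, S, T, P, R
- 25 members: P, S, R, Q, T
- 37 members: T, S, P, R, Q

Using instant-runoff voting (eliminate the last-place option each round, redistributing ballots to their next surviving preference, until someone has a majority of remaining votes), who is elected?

Round 1: T 37, R 16, S 10, Q 31, P 25. Eliminate S.
Round 2: T 37, R 26, Q 31, P 25. Eliminate P.
Round 3: T 37, R 51, Q 31. Eliminate Q.
Round 4: T 68, R 51. T has a majority.

T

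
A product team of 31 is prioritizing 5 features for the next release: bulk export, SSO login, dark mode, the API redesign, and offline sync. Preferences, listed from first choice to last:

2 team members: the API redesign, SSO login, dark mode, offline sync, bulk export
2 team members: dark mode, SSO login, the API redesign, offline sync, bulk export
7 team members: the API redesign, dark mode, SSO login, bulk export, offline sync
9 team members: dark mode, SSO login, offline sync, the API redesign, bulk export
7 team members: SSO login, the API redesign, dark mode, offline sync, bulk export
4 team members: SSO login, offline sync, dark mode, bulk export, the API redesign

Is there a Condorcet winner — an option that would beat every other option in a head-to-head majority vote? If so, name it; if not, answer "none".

Checking pairwise contests:
SSO login beats bulk export 31–0.
dark mode beats SSO login 18–13.
the API redesign beats dark mode 16–15.
SSO login beats the API redesign 22–9.
SSO login beats offline sync 31–0.
Every option loses at least one head-to-head, so there is no Condorcet winner.

none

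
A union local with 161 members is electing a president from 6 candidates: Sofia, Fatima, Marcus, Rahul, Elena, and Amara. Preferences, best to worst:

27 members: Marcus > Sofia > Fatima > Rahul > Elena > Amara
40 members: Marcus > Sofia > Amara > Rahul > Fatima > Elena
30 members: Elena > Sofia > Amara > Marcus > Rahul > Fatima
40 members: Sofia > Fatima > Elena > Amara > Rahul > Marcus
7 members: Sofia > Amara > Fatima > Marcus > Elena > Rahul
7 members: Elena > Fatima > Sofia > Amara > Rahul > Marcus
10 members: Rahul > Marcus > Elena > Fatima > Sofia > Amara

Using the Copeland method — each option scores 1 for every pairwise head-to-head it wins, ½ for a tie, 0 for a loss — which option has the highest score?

Sofia

Sofia: beats Fatima, Marcus, Rahul, Elena, and Amara → score 5.
Fatima: beats Rahul, Elena, and Amara; loses to Sofia and Marcus → score 3.
Marcus: beats Fatima, Rahul, and Elena; loses to Sofia and Amara → score 3.
Rahul: loses to Sofia, Fatima, Marcus, Elena, and Amara → score 0.
Elena: beats Rahul and Amara; loses to Sofia, Fatima, and Marcus → score 2.
Amara: beats Marcus and Rahul; loses to Sofia, Fatima, and Elena → score 2.
Sofia has the best pairwise record.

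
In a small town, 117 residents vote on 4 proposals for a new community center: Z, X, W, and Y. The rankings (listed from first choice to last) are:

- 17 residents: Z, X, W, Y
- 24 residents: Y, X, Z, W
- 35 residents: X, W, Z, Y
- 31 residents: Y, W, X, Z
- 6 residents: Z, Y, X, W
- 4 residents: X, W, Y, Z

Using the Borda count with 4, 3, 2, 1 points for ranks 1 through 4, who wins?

X

Z: 17·4 + 24·2 + 35·2 + 31·1 + 6·4 + 4·1 = 245
X: 17·3 + 24·3 + 35·4 + 31·2 + 6·2 + 4·4 = 353
W: 17·2 + 24·1 + 35·3 + 31·3 + 6·1 + 4·3 = 274
Y: 17·1 + 24·4 + 35·1 + 31·4 + 6·3 + 4·2 = 298
X has the highest Borda score (353).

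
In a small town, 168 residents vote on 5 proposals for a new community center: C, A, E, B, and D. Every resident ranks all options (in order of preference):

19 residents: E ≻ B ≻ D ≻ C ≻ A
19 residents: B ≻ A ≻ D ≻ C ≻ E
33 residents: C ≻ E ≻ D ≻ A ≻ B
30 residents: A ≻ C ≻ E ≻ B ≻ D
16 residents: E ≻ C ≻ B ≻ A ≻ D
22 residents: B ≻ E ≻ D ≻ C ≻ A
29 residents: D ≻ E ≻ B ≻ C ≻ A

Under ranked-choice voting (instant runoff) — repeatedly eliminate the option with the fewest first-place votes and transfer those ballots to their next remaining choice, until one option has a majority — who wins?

Round 1: C 33, A 30, E 35, B 41, D 29. Eliminate D.
Round 2: C 33, A 30, E 64, B 41. Eliminate A.
Round 3: C 63, E 64, B 41. Eliminate B.
Round 4: C 82, E 86. E has a majority.

E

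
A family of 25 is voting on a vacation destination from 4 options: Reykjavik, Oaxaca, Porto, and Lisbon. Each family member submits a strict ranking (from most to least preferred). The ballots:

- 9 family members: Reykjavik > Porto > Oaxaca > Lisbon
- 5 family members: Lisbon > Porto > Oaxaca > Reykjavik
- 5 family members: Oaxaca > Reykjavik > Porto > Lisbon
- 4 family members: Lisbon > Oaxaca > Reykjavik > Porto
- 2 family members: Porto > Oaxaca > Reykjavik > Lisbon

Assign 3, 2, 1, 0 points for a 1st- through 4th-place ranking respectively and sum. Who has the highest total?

Reykjavik

Reykjavik: 9·3 + 5·0 + 5·2 + 4·1 + 2·1 = 43
Oaxaca: 9·1 + 5·1 + 5·3 + 4·2 + 2·2 = 41
Porto: 9·2 + 5·2 + 5·1 + 4·0 + 2·3 = 39
Lisbon: 9·0 + 5·3 + 5·0 + 4·3 + 2·0 = 27
Reykjavik has the highest Borda score (43).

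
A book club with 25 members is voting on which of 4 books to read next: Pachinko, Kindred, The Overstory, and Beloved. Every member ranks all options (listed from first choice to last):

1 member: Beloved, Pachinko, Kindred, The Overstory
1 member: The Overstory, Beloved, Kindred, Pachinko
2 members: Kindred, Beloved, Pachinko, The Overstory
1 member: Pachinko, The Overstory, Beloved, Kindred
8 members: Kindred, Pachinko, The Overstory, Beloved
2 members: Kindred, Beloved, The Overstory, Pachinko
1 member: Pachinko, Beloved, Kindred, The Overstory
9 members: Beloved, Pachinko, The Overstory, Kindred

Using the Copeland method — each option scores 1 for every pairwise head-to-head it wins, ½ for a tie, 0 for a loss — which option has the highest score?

Pachinko: beats The Overstory; loses to Kindred and Beloved → score 1.
Kindred: beats Pachinko and The Overstory; loses to Beloved → score 2.
The Overstory: loses to Pachinko, Kindred, and Beloved → score 0.
Beloved: beats Pachinko, Kindred, and The Overstory → score 3.
Beloved has the best pairwise record.

Beloved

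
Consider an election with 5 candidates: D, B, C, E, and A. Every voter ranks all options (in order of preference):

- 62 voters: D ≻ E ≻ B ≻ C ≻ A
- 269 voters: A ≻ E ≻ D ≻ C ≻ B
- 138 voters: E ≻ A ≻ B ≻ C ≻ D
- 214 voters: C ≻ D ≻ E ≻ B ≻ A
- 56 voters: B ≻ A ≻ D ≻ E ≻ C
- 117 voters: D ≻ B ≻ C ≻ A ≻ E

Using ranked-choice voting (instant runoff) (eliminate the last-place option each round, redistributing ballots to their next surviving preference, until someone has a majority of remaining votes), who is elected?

Round 1: D 179, B 56, C 214, E 138, A 269. Eliminate B.
Round 2: D 179, C 214, E 138, A 325. Eliminate E.
Round 3: D 179, C 214, A 463. A has a majority.

A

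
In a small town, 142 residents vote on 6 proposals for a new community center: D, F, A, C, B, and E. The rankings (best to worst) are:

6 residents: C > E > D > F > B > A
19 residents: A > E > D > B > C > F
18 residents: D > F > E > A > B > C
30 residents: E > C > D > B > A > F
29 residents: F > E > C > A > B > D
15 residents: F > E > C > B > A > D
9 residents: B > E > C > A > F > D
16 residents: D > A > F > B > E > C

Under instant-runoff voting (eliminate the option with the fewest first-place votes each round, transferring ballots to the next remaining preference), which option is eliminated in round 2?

Round 1: D 34, F 44, A 19, C 6, B 9, E 30. Eliminate C.
Round 2: D 34, F 44, A 19, B 9, E 36. Eliminate B.

B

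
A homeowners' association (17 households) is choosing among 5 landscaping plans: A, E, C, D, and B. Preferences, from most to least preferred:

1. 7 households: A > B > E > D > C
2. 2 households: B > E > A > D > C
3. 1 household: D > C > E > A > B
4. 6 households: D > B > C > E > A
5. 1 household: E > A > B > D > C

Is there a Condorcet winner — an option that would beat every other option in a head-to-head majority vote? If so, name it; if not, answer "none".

Checking pairwise contests:
E beats A 10–7.
B beats E 15–2.
A beats C 10–7.
A beats D 10–7.
A beats B 9–8.
Every option loses at least one head-to-head, so there is no Condorcet winner.

none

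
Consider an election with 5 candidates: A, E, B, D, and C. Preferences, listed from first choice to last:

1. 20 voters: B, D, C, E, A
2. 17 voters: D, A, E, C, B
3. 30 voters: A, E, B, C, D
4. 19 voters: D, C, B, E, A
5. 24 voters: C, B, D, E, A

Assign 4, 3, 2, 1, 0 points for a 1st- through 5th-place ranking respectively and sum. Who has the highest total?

A: 20·0 + 17·3 + 30·4 + 19·0 + 24·0 = 171
E: 20·1 + 17·2 + 30·3 + 19·1 + 24·1 = 187
B: 20·4 + 17·0 + 30·2 + 19·2 + 24·3 = 250
D: 20·3 + 17·4 + 30·0 + 19·4 + 24·2 = 252
C: 20·2 + 17·1 + 30·1 + 19·3 + 24·4 = 240
D has the highest Borda score (252).

D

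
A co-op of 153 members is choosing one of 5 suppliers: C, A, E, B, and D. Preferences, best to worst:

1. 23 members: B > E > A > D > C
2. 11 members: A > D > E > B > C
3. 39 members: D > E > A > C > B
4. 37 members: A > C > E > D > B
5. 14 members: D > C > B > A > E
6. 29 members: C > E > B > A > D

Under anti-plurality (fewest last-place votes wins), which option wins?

A

Last-place votes: C 34, A 0, E 14, B 76, D 29.
A is ranked last by the fewest voters, so A wins.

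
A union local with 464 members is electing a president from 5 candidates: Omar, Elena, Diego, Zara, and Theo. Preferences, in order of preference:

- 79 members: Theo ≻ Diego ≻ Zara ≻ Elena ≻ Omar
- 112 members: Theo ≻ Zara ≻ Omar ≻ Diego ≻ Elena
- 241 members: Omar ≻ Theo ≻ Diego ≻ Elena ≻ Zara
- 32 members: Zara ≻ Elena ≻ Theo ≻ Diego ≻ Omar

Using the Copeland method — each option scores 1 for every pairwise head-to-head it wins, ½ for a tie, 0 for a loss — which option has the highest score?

Omar: beats Elena, Diego, Zara, and Theo → score 4.
Elena: beats Zara; loses to Omar, Diego, and Theo → score 1.
Diego: beats Elena and Zara; loses to Omar and Theo → score 2.
Zara: loses to Omar, Elena, Diego, and Theo → score 0.
Theo: beats Elena, Diego, and Zara; loses to Omar → score 3.
Omar has the best pairwise record.

Omar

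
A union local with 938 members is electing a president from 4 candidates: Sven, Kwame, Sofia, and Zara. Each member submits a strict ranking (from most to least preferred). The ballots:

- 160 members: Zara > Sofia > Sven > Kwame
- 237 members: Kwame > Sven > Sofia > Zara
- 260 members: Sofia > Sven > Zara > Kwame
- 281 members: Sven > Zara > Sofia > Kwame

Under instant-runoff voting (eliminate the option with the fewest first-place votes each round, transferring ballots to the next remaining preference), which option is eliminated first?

Zara

Round 1: Sven 281, Kwame 237, Sofia 260, Zara 160. Eliminate Zara.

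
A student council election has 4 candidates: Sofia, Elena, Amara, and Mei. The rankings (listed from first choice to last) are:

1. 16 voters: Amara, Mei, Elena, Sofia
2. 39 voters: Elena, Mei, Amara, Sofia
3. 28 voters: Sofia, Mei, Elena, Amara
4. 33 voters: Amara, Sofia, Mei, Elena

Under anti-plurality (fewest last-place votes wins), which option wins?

Mei

Last-place votes: Sofia 55, Elena 33, Amara 28, Mei 0.
Mei is ranked last by the fewest voters, so Mei wins.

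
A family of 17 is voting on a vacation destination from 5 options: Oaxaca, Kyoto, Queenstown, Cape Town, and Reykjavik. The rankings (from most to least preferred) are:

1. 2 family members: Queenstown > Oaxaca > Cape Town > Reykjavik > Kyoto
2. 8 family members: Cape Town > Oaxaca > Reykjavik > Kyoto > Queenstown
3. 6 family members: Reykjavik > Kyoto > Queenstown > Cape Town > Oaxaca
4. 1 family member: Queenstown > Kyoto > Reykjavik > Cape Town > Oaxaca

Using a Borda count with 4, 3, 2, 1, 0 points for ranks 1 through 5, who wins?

Reykjavik

Oaxaca: 2·3 + 8·3 + 6·0 + 1·0 = 30
Kyoto: 2·0 + 8·1 + 6·3 + 1·3 = 29
Queenstown: 2·4 + 8·0 + 6·2 + 1·4 = 24
Cape Town: 2·2 + 8·4 + 6·1 + 1·1 = 43
Reykjavik: 2·1 + 8·2 + 6·4 + 1·2 = 44
Reykjavik has the highest Borda score (44).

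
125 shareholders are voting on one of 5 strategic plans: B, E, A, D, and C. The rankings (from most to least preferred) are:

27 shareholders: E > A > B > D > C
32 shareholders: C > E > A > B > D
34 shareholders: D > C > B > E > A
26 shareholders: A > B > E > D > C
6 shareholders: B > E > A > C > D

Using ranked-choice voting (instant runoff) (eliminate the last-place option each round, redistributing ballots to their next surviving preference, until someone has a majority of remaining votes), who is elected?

Round 1: B 6, E 27, A 26, D 34, C 32. Eliminate B.
Round 2: E 33, A 26, D 34, C 32. Eliminate A.
Round 3: E 59, D 34, C 32. Eliminate C.
Round 4: E 91, D 34. E has a majority.

E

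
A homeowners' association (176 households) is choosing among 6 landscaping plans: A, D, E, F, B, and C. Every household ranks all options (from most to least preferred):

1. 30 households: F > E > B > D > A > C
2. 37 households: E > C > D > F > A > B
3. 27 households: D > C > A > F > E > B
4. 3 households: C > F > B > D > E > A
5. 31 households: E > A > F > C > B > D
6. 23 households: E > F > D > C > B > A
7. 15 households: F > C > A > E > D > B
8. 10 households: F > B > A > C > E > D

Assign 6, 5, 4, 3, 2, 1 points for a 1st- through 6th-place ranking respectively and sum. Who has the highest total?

E

A: 30·2 + 37·2 + 27·4 + 3·1 + 31·5 + 23·1 + 15·4 + 10·4 = 523
D: 30·3 + 37·4 + 27·6 + 3·3 + 31·1 + 23·4 + 15·2 + 10·1 = 572
E: 30·5 + 37·6 + 27·2 + 3·2 + 31·6 + 23·6 + 15·3 + 10·2 = 821
F: 30·6 + 37·3 + 27·3 + 3·5 + 31·4 + 23·5 + 15·6 + 10·6 = 776
B: 30·4 + 37·1 + 27·1 + 3·4 + 31·2 + 23·2 + 15·1 + 10·5 = 369
C: 30·1 + 37·5 + 27·5 + 3·6 + 31·3 + 23·3 + 15·5 + 10·3 = 635
E has the highest Borda score (821).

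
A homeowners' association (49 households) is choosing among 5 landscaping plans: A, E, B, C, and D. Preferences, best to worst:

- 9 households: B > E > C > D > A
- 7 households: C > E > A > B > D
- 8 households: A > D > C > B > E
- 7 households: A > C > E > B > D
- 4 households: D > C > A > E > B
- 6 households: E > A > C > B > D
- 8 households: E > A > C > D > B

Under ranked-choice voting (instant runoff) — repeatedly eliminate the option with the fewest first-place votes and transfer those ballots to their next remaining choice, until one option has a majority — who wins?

E

Round 1: A 15, E 14, B 9, C 7, D 4. Eliminate D.
Round 2: A 15, E 14, B 9, C 11. Eliminate B.
Round 3: A 15, E 23, C 11. Eliminate C.
Round 4: A 19, E 30. E has a majority.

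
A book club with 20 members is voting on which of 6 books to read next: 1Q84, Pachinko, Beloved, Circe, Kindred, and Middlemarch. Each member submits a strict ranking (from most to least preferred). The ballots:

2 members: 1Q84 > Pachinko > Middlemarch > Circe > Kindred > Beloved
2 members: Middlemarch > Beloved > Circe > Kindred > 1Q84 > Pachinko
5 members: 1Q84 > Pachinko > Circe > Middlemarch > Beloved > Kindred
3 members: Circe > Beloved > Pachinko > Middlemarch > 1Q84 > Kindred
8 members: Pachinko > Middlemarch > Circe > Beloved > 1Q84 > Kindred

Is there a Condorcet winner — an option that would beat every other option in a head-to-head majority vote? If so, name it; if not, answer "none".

Pachinko

Pachinko vs 1Q84: 11–9 for Pachinko.
Pachinko vs Beloved: 15–5 for Pachinko.
Pachinko vs Circe: 15–5 for Pachinko.
Pachinko vs Kindred: 18–2 for Pachinko.
Pachinko vs Middlemarch: 18–2 for Pachinko.
Pachinko beats every other option head-to-head.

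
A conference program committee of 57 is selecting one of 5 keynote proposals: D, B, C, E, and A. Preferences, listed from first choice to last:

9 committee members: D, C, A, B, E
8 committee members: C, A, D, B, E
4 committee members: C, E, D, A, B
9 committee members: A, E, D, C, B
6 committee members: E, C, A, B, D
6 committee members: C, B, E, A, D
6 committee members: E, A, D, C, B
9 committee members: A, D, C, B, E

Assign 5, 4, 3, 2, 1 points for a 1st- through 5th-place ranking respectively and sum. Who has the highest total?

D: 9·5 + 8·3 + 4·3 + 9·3 + 6·1 + 6·1 + 6·3 + 9·4 = 174
B: 9·2 + 8·2 + 4·1 + 9·1 + 6·2 + 6·4 + 6·1 + 9·2 = 107
C: 9·4 + 8·5 + 4·5 + 9·2 + 6·4 + 6·5 + 6·2 + 9·3 = 207
E: 9·1 + 8·1 + 4·4 + 9·4 + 6·5 + 6·3 + 6·5 + 9·1 = 156
A: 9·3 + 8·4 + 4·2 + 9·5 + 6·3 + 6·2 + 6·4 + 9·5 = 211
A has the highest Borda score (211).

A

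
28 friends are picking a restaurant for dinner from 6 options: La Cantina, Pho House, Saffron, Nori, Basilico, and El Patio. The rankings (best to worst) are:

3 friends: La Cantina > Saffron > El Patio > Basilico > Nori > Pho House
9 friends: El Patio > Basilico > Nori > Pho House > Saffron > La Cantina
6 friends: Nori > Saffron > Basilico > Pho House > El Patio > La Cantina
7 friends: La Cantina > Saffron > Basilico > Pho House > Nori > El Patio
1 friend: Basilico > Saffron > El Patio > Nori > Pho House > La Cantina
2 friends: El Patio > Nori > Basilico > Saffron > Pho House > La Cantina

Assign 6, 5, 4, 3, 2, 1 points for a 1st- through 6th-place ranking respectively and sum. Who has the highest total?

Basilico

La Cantina: 3·6 + 9·1 + 6·1 + 7·6 + 1·1 + 2·1 = 78
Pho House: 3·1 + 9·3 + 6·3 + 7·3 + 1·2 + 2·2 = 75
Saffron: 3·5 + 9·2 + 6·5 + 7·5 + 1·5 + 2·3 = 109
Nori: 3·2 + 9·4 + 6·6 + 7·2 + 1·3 + 2·5 = 105
Basilico: 3·3 + 9·5 + 6·4 + 7·4 + 1·6 + 2·4 = 120
El Patio: 3·4 + 9·6 + 6·2 + 7·1 + 1·4 + 2·6 = 101
Basilico has the highest Borda score (120).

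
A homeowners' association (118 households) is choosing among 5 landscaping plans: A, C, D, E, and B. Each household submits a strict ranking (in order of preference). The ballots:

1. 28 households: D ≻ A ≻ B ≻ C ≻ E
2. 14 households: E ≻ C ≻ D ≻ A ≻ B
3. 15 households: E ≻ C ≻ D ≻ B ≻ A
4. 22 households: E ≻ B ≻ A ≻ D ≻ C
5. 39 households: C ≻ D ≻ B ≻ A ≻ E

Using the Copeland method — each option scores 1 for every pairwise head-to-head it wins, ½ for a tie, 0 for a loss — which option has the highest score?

A: beats E; loses to C, D, and B → score 1.
C: beats A, D, E, and B → score 4.
D: beats A, E, and B; loses to C → score 3.
E: loses to A, C, D, and B → score 0.
B: beats A and E; loses to C and D → score 2.
C has the best pairwise record.

C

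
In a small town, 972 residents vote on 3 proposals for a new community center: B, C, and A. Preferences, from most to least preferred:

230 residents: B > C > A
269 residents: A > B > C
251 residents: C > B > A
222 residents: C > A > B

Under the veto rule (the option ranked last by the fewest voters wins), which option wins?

B

Last-place votes: B 222, C 269, A 481.
B is ranked last by the fewest voters, so B wins.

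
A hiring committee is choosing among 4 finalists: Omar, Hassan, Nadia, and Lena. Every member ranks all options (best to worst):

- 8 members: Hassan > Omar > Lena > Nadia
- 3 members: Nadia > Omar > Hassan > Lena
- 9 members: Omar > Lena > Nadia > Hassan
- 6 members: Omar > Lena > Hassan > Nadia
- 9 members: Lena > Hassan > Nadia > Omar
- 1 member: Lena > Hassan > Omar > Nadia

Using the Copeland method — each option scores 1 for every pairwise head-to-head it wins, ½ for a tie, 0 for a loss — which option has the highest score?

Omar

Omar: beats Nadia and Lena; ties Hassan → score 2.5.
Hassan: beats Nadia; ties Omar; loses to Lena → score 1.5.
Nadia: loses to Omar, Hassan, and Lena → score 0.
Lena: beats Hassan and Nadia; loses to Omar → score 2.
Omar has the best pairwise record.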